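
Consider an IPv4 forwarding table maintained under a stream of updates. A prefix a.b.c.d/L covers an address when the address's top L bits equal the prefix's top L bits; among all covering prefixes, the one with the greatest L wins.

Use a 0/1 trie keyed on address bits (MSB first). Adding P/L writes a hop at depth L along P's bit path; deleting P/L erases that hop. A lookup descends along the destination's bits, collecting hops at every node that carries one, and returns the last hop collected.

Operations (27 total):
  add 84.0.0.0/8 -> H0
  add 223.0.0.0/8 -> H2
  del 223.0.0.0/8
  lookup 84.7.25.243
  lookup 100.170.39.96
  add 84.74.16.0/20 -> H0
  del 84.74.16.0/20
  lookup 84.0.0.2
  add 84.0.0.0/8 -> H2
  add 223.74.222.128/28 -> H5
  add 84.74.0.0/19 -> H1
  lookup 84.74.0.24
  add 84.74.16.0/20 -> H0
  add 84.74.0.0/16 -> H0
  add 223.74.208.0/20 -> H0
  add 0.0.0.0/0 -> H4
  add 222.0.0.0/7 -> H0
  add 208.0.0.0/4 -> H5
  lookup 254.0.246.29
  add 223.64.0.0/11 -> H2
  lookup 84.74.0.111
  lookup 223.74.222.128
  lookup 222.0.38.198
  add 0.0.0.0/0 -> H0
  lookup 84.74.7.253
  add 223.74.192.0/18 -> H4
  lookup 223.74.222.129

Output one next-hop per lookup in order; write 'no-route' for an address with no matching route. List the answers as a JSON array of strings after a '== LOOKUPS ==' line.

Process each operation:
  + 84.0.0.0/8 (H0) depth=8
  + 223.0.0.0/8 (H2) depth=8
  - 223.0.0.0/8 clear@8
  lookup 84.7.25.243: bits 01010100 walk d0:-→d1:-→d2:-→d3:-→d4:-→d5:-→d6:-→d7:-→d8:H0 -> H0
  lookup 100.170.39.96: bits 01 walk d0:-→d1:-→d2:- -> no-route
  + 84.74.16.0/20 (H0) depth=20
  - 84.74.16.0/20 clear@20
  lookup 84.0.0.2: bits 010101000 walk d0:-→d1:-→d2:-→d3:-→d4:-→d5:-→d6:-→d7:-→d8:H0→d9:- -> H0
  + 84.0.0.0/8 (H2) depth=8
  + 223.74.222.128/28 (H5) depth=28
  + 84.74.0.0/19 (H1) depth=19
  lookup 84.74.0.24: bits 0101010001001010000 walk d0:-→d1:-→d2:-→d3:-→d4:-→d5:-→d6:-→d7:-→d8:H2→d9:-→d10:-→d11:-→d12:-→d13:-→d14:-→d15:-→d16:-→d17:-→d18:-→d19:H1 -> H1
  + 84.74.16.0/20 (H0) depth=20
  + 84.74.0.0/16 (H0) depth=16
  + 223.74.208.0/20 (H0) depth=20
  + 0.0.0.0/0 (H4) depth=0
  + 222.0.0.0/7 (H0) depth=7
  + 208.0.0.0/4 (H5) depth=4
  lookup 254.0.246.29: bits 11 walk d0:H4→d1:-→d2:- -> H4
  + 223.64.0.0/11 (H2) depth=11
  lookup 84.74.0.111: bits 0101010001001010000 walk d0:H4→d1:-→d2:-→d3:-→d4:-→d5:-→d6:-→d7:-→d8:H2→d9:-→d10:-→d11:-→d12:-→d13:-→d14:-→d15:-→d16:H0→d17:-→d18:-→d19:H1 -> H1
  lookup 223.74.222.128: bits 1101111101001010110111101000 walk d0:H4→d1:-→d2:-→d3:-→d4:H5→d5:-→d6:-→d7:H0→d8:-→d9:-→d10:-→d11:H2→d12:-→d13:-→d14:-→d15:-→d16:-→d17:-→d18:-→d19:-→d20:H0→d21:-→d22:-→d23:-→d24:-→d25:-→d26:-→d27:-→d28:H5 -> H5
  lookup 222.0.38.198: bits 1101111 walk d0:H4→d1:-→d2:-→d3:-→d4:H5→d5:-→d6:-→d7:H0 -> H0
  + 0.0.0.0/0 (H0) depth=0
  lookup 84.74.7.253: bits 0101010001001010000 walk d0:H0→d1:-→d2:-→d3:-→d4:-→d5:-→d6:-→d7:-→d8:H2→d9:-→d10:-→d11:-→d12:-→d13:-→d14:-→d15:-→d16:H0→d17:-→d18:-→d19:H1 -> H1
  + 223.74.192.0/18 (H4) depth=18
  lookup 223.74.222.129: bits 1101111101001010110111101000 walk d0:H0→d1:-→d2:-→d3:-→d4:H5→d5:-→d6:-→d7:H0→d8:-→d9:-→d10:-→d11:H2→d12:-→d13:-→d14:-→d15:-→d16:-→d17:-→d18:H4→d19:-→d20:H0→d21:-→d22:-→d23:-→d24:-→d25:-→d26:-→d27:-→d28:H5 -> H5

== LOOKUPS ==
["H0","no-route","H0","H1","H4","H1","H5","H0","H1","H5"]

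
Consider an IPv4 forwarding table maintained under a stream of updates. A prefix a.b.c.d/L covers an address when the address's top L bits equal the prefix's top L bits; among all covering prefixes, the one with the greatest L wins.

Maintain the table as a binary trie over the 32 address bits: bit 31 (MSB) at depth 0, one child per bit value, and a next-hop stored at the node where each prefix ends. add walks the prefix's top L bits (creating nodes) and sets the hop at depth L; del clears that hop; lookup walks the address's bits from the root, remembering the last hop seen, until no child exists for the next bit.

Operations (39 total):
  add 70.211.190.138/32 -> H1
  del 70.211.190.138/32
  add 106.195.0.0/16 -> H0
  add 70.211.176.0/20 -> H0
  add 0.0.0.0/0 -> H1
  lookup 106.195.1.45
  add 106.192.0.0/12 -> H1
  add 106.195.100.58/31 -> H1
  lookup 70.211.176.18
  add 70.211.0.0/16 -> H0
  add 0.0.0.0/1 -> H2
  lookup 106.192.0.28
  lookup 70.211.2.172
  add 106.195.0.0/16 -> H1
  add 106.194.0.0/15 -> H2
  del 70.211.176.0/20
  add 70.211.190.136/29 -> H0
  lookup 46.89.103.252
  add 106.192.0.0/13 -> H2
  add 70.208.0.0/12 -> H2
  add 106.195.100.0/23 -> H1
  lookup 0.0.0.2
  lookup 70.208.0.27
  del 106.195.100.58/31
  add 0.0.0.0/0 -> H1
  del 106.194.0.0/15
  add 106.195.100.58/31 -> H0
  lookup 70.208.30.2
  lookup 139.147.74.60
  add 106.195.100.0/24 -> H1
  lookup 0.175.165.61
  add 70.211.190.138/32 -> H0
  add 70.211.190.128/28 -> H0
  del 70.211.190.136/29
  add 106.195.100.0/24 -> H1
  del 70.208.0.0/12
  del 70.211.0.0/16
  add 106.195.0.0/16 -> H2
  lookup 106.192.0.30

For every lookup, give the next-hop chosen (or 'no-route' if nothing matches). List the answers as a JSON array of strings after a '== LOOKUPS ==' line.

Process each operation:
  + 70.211.190.138/32 (H1) depth=32
  del 70.211.190.138/32 (clear depth 32)
  + 106.195.0.0/16 (H0) depth=16
  + 70.211.176.0/20 (H0) depth=20
  + 0.0.0.0/0 (H1) depth=0
  lookup 106.195.1.45: bits 0110101011000011 walk d0:H1→d1:-→d2:-→d3:-→d4:-→d5:-→d6:-→d7:-→d8:-→d9:-→d10:-→d11:-→d12:-→d13:-→d14:-→d15:-→d16:H0 -> H0
  + 106.192.0.0/12 (H1) depth=12
  + 106.195.100.58/31 (H1) depth=31
  lookup 70.211.176.18: bits 01000110110100111011 walk d0:H1→d1:-→d2:-→d3:-→d4:-→d5:-→d6:-→d7:-→d8:-→d9:-→d10:-→d11:-→d12:-→d13:-→d14:-→d15:-→d16:-→d17:-→d18:-→d19:-→d20:H0 -> H0
  + 70.211.0.0/16 (H0) depth=16
  + 0.0.0.0/1 (H2) depth=1
  lookup 106.192.0.28: bits 01101010110000 walk d0:H1→d1:H2→d2:-→d3:-→d4:-→d5:-→d6:-→d7:-→d8:-→d9:-→d10:-→d11:-→d12:H1→d13:-→d14:- -> H1
  lookup 70.211.2.172: bits 0100011011010011 walk d0:H1→d1:H2→d2:-→d3:-→d4:-→d5:-→d6:-→d7:-→d8:-→d9:-→d10:-→d11:-→d12:-→d13:-→d14:-→d15:-→d16:H0 -> H0
  + 106.195.0.0/16 (H1) depth=16
  + 106.194.0.0/15 (H2) depth=15
  del 70.211.176.0/20 (clear depth 20)
  + 70.211.190.136/29 (H0) depth=29
  lookup 46.89.103.252: bits 0 walk d0:H1→d1:H2 -> H2
  + 106.192.0.0/13 (H2) depth=13
  + 70.208.0.0/12 (H2) depth=12
  + 106.195.100.0/23 (H1) depth=23
  lookup 0.0.0.2: bits 0 walk d0:H1→d1:H2 -> H2
  lookup 70.208.0.27: bits 01000110110100 walk d0:H1→d1:H2→d2:-→d3:-→d4:-→d5:-→d6:-→d7:-→d8:-→d9:-→d10:-→d11:-→d12:H2→d13:-→d14:- -> H2
  del 106.195.100.58/31 (clear depth 31)
  + 0.0.0.0/0 (H1) depth=0
  del 106.194.0.0/15 (clear depth 15)
  + 106.195.100.58/31 (H0) depth=31
  lookup 70.208.30.2: bits 01000110110100 walk d0:H1→d1:H2→d2:-→d3:-→d4:-→d5:-→d6:-→d7:-→d8:-→d9:-→d10:-→d11:-→d12:H2→d13:-→d14:- -> H2
  lookup 139.147.74.60: bits ε walk d0:H1 -> H1
  + 106.195.100.0/24 (H1) depth=24
  lookup 0.175.165.61: bits 0 walk d0:H1→d1:H2 -> H2
  + 70.211.190.138/32 (H0) depth=32
  + 70.211.190.128/28 (H0) depth=28
  del 70.211.190.136/29 (clear depth 29)
  + 106.195.100.0/24 (H1) depth=24
  del 70.208.0.0/12 (clear depth 12)
  del 70.211.0.0/16 (clear depth 16)
  + 106.195.0.0/16 (H2) depth=16
  lookup 106.192.0.30: bits 01101010110000 walk d0:H1→d1:H2→d2:-→d3:-→d4:-→d5:-→d6:-→d7:-→d8:-→d9:-→d10:-→d11:-→d12:H1→d13:H2→d14:- -> H2

== LOOKUPS ==
["H0","H0","H1","H0","H2","H2","H2","H2","H1","H2","H2"]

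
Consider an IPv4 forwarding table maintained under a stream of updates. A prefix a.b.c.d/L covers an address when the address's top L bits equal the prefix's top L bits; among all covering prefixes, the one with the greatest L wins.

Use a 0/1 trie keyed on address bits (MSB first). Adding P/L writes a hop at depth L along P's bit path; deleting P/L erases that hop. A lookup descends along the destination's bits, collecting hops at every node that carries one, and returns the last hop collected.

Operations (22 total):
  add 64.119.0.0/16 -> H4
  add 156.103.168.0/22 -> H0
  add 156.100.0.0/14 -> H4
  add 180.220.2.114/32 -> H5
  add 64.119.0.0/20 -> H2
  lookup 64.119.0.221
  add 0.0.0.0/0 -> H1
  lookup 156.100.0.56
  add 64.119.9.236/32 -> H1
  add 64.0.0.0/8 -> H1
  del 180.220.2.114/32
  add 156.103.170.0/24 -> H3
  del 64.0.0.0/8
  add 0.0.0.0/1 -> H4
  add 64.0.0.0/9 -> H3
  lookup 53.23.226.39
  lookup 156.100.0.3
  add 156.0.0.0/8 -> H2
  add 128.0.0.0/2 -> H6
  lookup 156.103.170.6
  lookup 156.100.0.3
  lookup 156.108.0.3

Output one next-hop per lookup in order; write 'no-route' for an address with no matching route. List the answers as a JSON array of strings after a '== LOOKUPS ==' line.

Process each operation:
  + 64.119.0.0/16 (H4) depth=16
  + 156.103.168.0/22 (H0) depth=22
  + 156.100.0.0/14 (H4) depth=14
  + 180.220.2.114/32 (H5) depth=32
  + 64.119.0.0/20 (H2) depth=20
  ? 64.119.0.221  path d0:-→d1:-→d2:-→d3:-→d4:-→d5:-→d6:-→d7:-→d8:-→d9:-→d10:-→d11:-→d12:-→d13:-→d14:-→d15:-→d16:H4→d17:-→d18:-→d19:-→d20:H2  best=H2
  + 0.0.0.0/0 (H1) depth=0
  ? 156.100.0.56  path d0:H1→d1:-→d2:-→d3:-→d4:-→d5:-→d6:-→d7:-→d8:-→d9:-→d10:-→d11:-→d12:-→d13:-→d14:H4  best=H4
  + 64.119.9.236/32 (H1) depth=32
  + 64.0.0.0/8 (H1) depth=8
  - 180.220.2.114/32 clear@32
  + 156.103.170.0/24 (H3) depth=24
  - 64.0.0.0/8 clear@8
  + 0.0.0.0/1 (H4) depth=1
  + 64.0.0.0/9 (H3) depth=9
  ? 53.23.226.39  path d0:H1→d1:H4  best=H4
  ? 156.100.0.3  path d0:H1→d1:-→d2:-→d3:-→d4:-→d5:-→d6:-→d7:-→d8:-→d9:-→d10:-→d11:-→d12:-→d13:-→d14:H4  best=H4
  + 156.0.0.0/8 (H2) depth=8
  + 128.0.0.0/2 (H6) depth=2
  ? 156.103.170.6  path d0:H1→d1:-→d2:H6→d3:-→d4:-→d5:-→d6:-→d7:-→d8:H2→d9:-→d10:-→d11:-→d12:-→d13:-→d14:H4→d15:-→d16:-→d17:-→d18:-→d19:-→d20:-→d21:-→d22:H0→d23:-→d24:H3  best=H3
  ? 156.100.0.3  path d0:H1→d1:-→d2:H6→d3:-→d4:-→d5:-→d6:-→d7:-→d8:H2→d9:-→d10:-→d11:-→d12:-→d13:-→d14:H4  best=H4
  ? 156.108.0.3  path d0:H1→d1:-→d2:H6→d3:-→d4:-→d5:-→d6:-→d7:-→d8:H2→d9:-→d10:-→d11:-→d12:-  best=H2

== LOOKUPS ==
["H2","H4","H4","H4","H3","H4","H2"]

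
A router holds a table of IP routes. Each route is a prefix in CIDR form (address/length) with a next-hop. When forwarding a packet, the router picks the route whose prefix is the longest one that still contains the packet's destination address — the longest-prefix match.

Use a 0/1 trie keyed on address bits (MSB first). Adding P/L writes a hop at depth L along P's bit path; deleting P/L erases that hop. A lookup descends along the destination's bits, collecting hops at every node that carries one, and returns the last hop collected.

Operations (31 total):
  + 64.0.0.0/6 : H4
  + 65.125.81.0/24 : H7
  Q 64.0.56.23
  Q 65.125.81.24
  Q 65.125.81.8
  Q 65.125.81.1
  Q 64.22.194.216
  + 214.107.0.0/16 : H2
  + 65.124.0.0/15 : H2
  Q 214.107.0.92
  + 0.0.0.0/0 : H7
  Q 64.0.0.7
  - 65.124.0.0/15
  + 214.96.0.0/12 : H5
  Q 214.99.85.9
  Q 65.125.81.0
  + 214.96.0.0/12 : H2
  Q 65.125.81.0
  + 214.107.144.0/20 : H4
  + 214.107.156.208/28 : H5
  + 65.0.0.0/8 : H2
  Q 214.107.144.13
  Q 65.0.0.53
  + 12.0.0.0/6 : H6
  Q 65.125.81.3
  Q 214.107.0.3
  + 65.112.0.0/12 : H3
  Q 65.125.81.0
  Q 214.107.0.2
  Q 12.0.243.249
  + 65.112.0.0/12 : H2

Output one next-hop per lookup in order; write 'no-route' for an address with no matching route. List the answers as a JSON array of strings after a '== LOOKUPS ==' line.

Apply in order:
  add 64.0.0.0/6 -> H4 at depth 6
  add 65.125.81.0/24 -> H7 at depth 24
  Q 64.0.56.23: descend 0100000 ; hops seen [H4] ; pick H4
  Q 65.125.81.24: descend 010000010111110101010001 ; hops seen [H4,H7] ; pick H7
  Q 65.125.81.8: descend 010000010111110101010001 ; hops seen [H4,H7] ; pick H7
  Q 65.125.81.1: descend 010000010111110101010001 ; hops seen [H4,H7] ; pick H7
  Q 64.22.194.216: descend 0100000 ; hops seen [H4] ; pick H4
  add 214.107.0.0/16 -> H2 at depth 16
  add 65.124.0.0/15 -> H2 at depth 15
  Q 214.107.0.92: descend 1101011001101011 ; hops seen [H2] ; pick H2
  add 0.0.0.0/0 -> H7 at depth 0
  Q 64.0.0.7: descend 0100000 ; hops seen [H7,H4] ; pick H4
  del 65.124.0.0/15 (clear depth 15)
  add 214.96.0.0/12 -> H5 at depth 12
  Q 214.99.85.9: descend 110101100110 ; hops seen [H7,H5] ; pick H5
  Q 65.125.81.0: descend 010000010111110101010001 ; hops seen [H7,H4,H7] ; pick H7
  add 214.96.0.0/12 -> H2 at depth 12
  Q 65.125.81.0: descend 010000010111110101010001 ; hops seen [H7,H4,H7] ; pick H7
  add 214.107.144.0/20 -> H4 at depth 20
  add 214.107.156.208/28 -> H5 at depth 28
  add 65.0.0.0/8 -> H2 at depth 8
  Q 214.107.144.13: descend 11010110011010111001 ; hops seen [H7,H2,H2,H4] ; pick H4
  Q 65.0.0.53: descend 010000010 ; hops seen [H7,H4,H2] ; pick H2
  add 12.0.0.0/6 -> H6 at depth 6
  Q 65.125.81.3: descend 010000010111110101010001 ; hops seen [H7,H4,H2,H7] ; pick H7
  Q 214.107.0.3: descend 1101011001101011 ; hops seen [H7,H2,H2] ; pick H2
  add 65.112.0.0/12 -> H3 at depth 12
  Q 65.125.81.0: descend 010000010111110101010001 ; hops seen [H7,H4,H2,H3,H7] ; pick H7
  Q 214.107.0.2: descend 1101011001101011 ; hops seen [H7,H2,H2] ; pick H2
  Q 12.0.243.249: descend 000011 ; hops seen [H7,H6] ; pick H6
  add 65.112.0.0/12 -> H2 at depth 12

== LOOKUPS ==
["H4","H7","H7","H7","H4","H2","H4","H5","H7","H7","H4","H2","H7","H2","H7","H2","H6"]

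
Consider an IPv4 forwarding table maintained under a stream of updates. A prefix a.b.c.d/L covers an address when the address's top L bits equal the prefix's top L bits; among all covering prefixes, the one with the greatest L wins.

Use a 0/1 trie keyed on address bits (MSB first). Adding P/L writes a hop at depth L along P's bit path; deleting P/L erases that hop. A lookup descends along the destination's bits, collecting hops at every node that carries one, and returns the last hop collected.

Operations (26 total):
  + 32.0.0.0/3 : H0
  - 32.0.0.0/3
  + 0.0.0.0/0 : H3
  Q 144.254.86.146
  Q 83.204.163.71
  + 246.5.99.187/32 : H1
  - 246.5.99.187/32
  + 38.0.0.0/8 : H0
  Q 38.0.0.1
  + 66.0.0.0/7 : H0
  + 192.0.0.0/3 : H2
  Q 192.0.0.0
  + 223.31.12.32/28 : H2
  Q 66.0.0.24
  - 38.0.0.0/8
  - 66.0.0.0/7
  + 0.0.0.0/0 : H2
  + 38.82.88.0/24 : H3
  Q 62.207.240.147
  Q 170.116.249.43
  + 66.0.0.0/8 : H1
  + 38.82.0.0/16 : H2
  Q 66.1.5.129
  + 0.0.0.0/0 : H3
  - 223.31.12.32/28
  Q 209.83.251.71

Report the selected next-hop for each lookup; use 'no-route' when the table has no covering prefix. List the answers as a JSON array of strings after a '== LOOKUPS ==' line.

Apply in order:
  add 32.0.0.0/3 -> H0 at depth 3
  - 32.0.0.0/3 clear@3
  add 0.0.0.0/0 -> H3 at depth 0
  lookup 144.254.86.146: bits ε walk d0:H3 -> H3
  lookup 83.204.163.71: bits 0 walk d0:H3→d1:- -> H3
  add 246.5.99.187/32 -> H1 at depth 32
  - 246.5.99.187/32 clear@32
  add 38.0.0.0/8 -> H0 at depth 8
  lookup 38.0.0.1: bits 00100110 walk d0:H3→d1:-→d2:-→d3:-→d4:-→d5:-→d6:-→d7:-→d8:H0 -> H0
  add 66.0.0.0/7 -> H0 at depth 7
  add 192.0.0.0/3 -> H2 at depth 3
  lookup 192.0.0.0: bits 110 walk d0:H3→d1:-→d2:-→d3:H2 -> H2
  add 223.31.12.32/28 -> H2 at depth 28
  lookup 66.0.0.24: bits 0100001 walk d0:H3→d1:-→d2:-→d3:-→d4:-→d5:-→d6:-→d7:H0 -> H0
  - 38.0.0.0/8 clear@8
  - 66.0.0.0/7 clear@7
  add 0.0.0.0/0 -> H2 at depth 0
  add 38.82.88.0/24 -> H3 at depth 24
  lookup 62.207.240.147: bits 001 walk d0:H2→d1:-→d2:-→d3:- -> H2
  lookup 170.116.249.43: bits 1 walk d0:H2→d1:- -> H2
  add 66.0.0.0/8 -> H1 at depth 8
  add 38.82.0.0/16 -> H2 at depth 16
  lookup 66.1.5.129: bits 01000010 walk d0:H2→d1:-→d2:-→d3:-→d4:-→d5:-→d6:-→d7:-→d8:H1 -> H1
  add 0.0.0.0/0 -> H3 at depth 0
  - 223.31.12.32/28 clear@28
  lookup 209.83.251.71: bits 1101 walk d0:H3→d1:-→d2:-→d3:H2→d4:- -> H2

== LOOKUPS ==
["H3","H3","H0","H2","H0","H2","H2","H1","H2"]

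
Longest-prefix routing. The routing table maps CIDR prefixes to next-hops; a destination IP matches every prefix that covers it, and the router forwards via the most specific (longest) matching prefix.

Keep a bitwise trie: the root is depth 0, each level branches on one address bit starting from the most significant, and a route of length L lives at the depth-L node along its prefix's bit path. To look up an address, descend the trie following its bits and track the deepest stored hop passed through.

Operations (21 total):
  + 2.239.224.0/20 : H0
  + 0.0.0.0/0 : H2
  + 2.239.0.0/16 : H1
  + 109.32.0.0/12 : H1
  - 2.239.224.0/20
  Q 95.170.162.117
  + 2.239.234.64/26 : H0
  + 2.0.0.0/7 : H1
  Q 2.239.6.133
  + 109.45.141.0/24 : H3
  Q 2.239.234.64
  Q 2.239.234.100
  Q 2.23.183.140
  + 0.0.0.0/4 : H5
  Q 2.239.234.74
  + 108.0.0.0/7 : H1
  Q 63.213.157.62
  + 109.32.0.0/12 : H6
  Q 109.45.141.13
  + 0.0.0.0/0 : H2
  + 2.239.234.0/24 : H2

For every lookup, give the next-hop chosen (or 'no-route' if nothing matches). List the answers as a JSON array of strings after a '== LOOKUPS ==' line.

Trace:
  + 2.239.224.0/20 (H0) depth=20
  + 0.0.0.0/0 (H2) depth=0
  + 2.239.0.0/16 (H1) depth=16
  + 109.32.0.0/12 (H1) depth=12
  - 2.239.224.0/20 clear@20
  lookup 95.170.162.117: bits 01 walk d0:H2→d1:-→d2:- -> H2
  + 2.239.234.64/26 (H0) depth=26
  + 2.0.0.0/7 (H1) depth=7
  lookup 2.239.6.133: bits 0000001011101111 walk d0:H2→d1:-→d2:-→d3:-→d4:-→d5:-→d6:-→d7:H1→d8:-→d9:-→d10:-→d11:-→d12:-→d13:-→d14:-→d15:-→d16:H1 -> H1
  + 109.45.141.0/24 (H3) depth=24
  lookup 2.239.234.64: bits 00000010111011111110101001 walk d0:H2→d1:-→d2:-→d3:-→d4:-→d5:-→d6:-→d7:H1→d8:-→d9:-→d10:-→d11:-→d12:-→d13:-→d14:-→d15:-→d16:H1→d17:-→d18:-→d19:-→d20:-→d21:-→d22:-→d23:-→d24:-→d25:-→d26:H0 -> H0
  lookup 2.239.234.100: bits 00000010111011111110101001 walk d0:H2→d1:-→d2:-→d3:-→d4:-→d5:-→d6:-→d7:H1→d8:-→d9:-→d10:-→d11:-→d12:-→d13:-→d14:-→d15:-→d16:H1→d17:-→d18:-→d19:-→d20:-→d21:-→d22:-→d23:-→d24:-→d25:-→d26:H0 -> H0
  lookup 2.23.183.140: bits 00000010 walk d0:H2→d1:-→d2:-→d3:-→d4:-→d5:-→d6:-→d7:H1→d8:- -> H1
  + 0.0.0.0/4 (H5) depth=4
  lookup 2.239.234.74: bits 00000010111011111110101001 walk d0:H2→d1:-→d2:-→d3:-→d4:H5→d5:-→d6:-→d7:H1→d8:-→d9:-→d10:-→d11:-→d12:-→d13:-→d14:-→d15:-→d16:H1→d17:-→d18:-→d19:-→d20:-→d21:-→d22:-→d23:-→d24:-→d25:-→d26:H0 -> H0
  + 108.0.0.0/7 (H1) depth=7
  lookup 63.213.157.62: bits 00 walk d0:H2→d1:-→d2:- -> H2
  + 109.32.0.0/12 (H6) depth=12
  lookup 109.45.141.13: bits 011011010010110110001101 walk d0:H2→d1:-→d2:-→d3:-→d4:-→d5:-→d6:-→d7:H1→d8:-→d9:-→d10:-→d11:-→d12:H6→d13:-→d14:-→d15:-→d16:-→d17:-→d18:-→d19:-→d20:-→d21:-→d22:-→d23:-→d24:H3 -> H3
  + 0.0.0.0/0 (H2) depth=0
  + 2.239.234.0/24 (H2) depth=24

== LOOKUPS ==
["H2","H1","H0","H0","H1","H0","H2","H3"]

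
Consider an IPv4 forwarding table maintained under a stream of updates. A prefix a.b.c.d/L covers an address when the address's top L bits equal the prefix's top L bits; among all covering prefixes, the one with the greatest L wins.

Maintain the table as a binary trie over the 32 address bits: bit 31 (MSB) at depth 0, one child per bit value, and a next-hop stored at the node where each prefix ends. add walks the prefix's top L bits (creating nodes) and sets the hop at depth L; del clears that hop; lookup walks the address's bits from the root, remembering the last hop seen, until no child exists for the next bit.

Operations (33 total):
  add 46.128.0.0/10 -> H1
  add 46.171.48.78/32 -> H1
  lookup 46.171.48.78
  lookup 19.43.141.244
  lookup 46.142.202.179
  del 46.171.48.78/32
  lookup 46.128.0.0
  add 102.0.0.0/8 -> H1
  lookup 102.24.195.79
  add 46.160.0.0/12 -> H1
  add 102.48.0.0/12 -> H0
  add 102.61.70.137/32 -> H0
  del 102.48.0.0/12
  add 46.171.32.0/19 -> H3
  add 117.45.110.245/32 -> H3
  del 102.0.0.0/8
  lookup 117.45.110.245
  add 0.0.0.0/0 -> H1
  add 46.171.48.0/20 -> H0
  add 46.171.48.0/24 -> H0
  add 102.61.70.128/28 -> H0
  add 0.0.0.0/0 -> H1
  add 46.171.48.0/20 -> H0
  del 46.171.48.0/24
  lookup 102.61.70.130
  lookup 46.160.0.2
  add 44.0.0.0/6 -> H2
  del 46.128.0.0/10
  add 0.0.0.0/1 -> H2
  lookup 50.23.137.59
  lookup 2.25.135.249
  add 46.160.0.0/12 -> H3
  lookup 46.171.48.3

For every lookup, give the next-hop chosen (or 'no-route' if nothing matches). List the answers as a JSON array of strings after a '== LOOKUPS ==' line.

Process each operation:
  add 46.128.0.0/10 -> H1 at depth 10
  add 46.171.48.78/32 -> H1 at depth 32
  ? 46.171.48.78  path d0:-→d1:-→d2:-→d3:-→d4:-→d5:-→d6:-→d7:-→d8:-→d9:-→d10:H1→d11:-→d12:-→d13:-→d14:-→d15:-→d16:-→d17:-→d18:-→d19:-→d20:-→d21:-→d22:-→d23:-→d24:-→d25:-→d26:-→d27:-→d28:-→d29:-→d30:-→d31:-→d32:H1  best=H1
  ? 19.43.141.244  path d0:-→d1:-→d2:-  best=no-route
  ? 46.142.202.179  path d0:-→d1:-→d2:-→d3:-→d4:-→d5:-→d6:-→d7:-→d8:-→d9:-→d10:H1  best=H1
  - 46.171.48.78/32 clear@32
  ? 46.128.0.0  path d0:-→d1:-→d2:-→d3:-→d4:-→d5:-→d6:-→d7:-→d8:-→d9:-→d10:H1  best=H1
  add 102.0.0.0/8 -> H1 at depth 8
  ? 102.24.195.79  path d0:-→d1:-→d2:-→d3:-→d4:-→d5:-→d6:-→d7:-→d8:H1  best=H1
  add 46.160.0.0/12 -> H1 at depth 12
  add 102.48.0.0/12 -> H0 at depth 12
  add 102.61.70.137/32 -> H0 at depth 32
  - 102.48.0.0/12 clear@12
  add 46.171.32.0/19 -> H3 at depth 19
  add 117.45.110.245/32 -> H3 at depth 32
  - 102.0.0.0/8 clear@8
  ? 117.45.110.245  path d0:-→d1:-→d2:-→d3:-→d4:-→d5:-→d6:-→d7:-→d8:-→d9:-→d10:-→d11:-→d12:-→d13:-→d14:-→d15:-→d16:-→d17:-→d18:-→d19:-→d20:-→d21:-→d22:-→d23:-→d24:-→d25:-→d26:-→d27:-→d28:-→d29:-→d30:-→d31:-→d32:H3  best=H3
  add 0.0.0.0/0 -> H1 at depth 0
  add 46.171.48.0/20 -> H0 at depth 20
  add 46.171.48.0/24 -> H0 at depth 24
  add 102.61.70.128/28 -> H0 at depth 28
  add 0.0.0.0/0 -> H1 at depth 0
  add 46.171.48.0/20 -> H0 at depth 20
  - 46.171.48.0/24 clear@24
  ? 102.61.70.130  path d0:H1→d1:-→d2:-→d3:-→d4:-→d5:-→d6:-→d7:-→d8:-→d9:-→d10:-→d11:-→d12:-→d13:-→d14:-→d15:-→d16:-→d17:-→d18:-→d19:-→d20:-→d21:-→d22:-→d23:-→d24:-→d25:-→d26:-→d27:-→d28:H0  best=H0
  ? 46.160.0.2  path d0:H1→d1:-→d2:-→d3:-→d4:-→d5:-→d6:-→d7:-→d8:-→d9:-→d10:H1→d11:-→d12:H1  best=H1
  add 44.0.0.0/6 -> H2 at depth 6
  - 46.128.0.0/10 clear@10
  add 0.0.0.0/1 -> H2 at depth 1
  ? 50.23.137.59  path d0:H1→d1:H2→d2:-→d3:-  best=H2
  ? 2.25.135.249  path d0:H1→d1:H2→d2:-  best=H2
  add 46.160.0.0/12 -> H3 at depth 12
  ? 46.171.48.3  path d0:H1→d1:H2→d2:-→d3:-→d4:-→d5:-→d6:H2→d7:-→d8:-→d9:-→d10:-→d11:-→d12:H3→d13:-→d14:-→d15:-→d16:-→d17:-→d18:-→d19:H3→d20:H0→d21:-→d22:-→d23:-→d24:-→d25:-  best=H0

== LOOKUPS ==
["H1","no-route","H1","H1","H1","H3","H0","H1","H2","H2","H0"]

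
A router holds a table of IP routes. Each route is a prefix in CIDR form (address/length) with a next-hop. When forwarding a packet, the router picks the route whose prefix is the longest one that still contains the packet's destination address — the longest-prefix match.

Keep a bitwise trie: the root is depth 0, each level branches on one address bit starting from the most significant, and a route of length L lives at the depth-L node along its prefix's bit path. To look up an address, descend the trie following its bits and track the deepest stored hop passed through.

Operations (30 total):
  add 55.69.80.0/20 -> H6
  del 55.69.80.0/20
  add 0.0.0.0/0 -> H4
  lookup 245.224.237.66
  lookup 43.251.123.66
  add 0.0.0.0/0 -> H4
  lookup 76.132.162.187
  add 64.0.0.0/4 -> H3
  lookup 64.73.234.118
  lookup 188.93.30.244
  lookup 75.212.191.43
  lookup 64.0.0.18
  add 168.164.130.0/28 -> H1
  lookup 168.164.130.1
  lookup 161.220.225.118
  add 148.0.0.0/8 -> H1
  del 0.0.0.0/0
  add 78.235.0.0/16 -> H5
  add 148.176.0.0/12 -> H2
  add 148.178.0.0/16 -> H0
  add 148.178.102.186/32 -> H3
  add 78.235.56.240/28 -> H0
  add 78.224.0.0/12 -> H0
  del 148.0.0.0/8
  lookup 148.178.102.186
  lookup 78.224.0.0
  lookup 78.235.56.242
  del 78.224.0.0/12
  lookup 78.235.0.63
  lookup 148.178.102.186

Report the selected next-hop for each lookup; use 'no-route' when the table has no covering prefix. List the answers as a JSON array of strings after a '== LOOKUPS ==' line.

Apply in order:
  add 55.69.80.0/20 -> H6 at depth 20
  - 55.69.80.0/20 clear@20
  add 0.0.0.0/0 -> H4 at depth 0
  lookup 245.224.237.66: bits ε walk d0:H4 -> H4
  lookup 43.251.123.66: bits 001 walk d0:H4→d1:-→d2:-→d3:- -> H4
  add 0.0.0.0/0 -> H4 at depth 0
  lookup 76.132.162.187: bits 0 walk d0:H4→d1:- -> H4
  add 64.0.0.0/4 -> H3 at depth 4
  lookup 64.73.234.118: bits 0100 walk d0:H4→d1:-→d2:-→d3:-→d4:H3 -> H3
  lookup 188.93.30.244: bits ε walk d0:H4 -> H4
  lookup 75.212.191.43: bits 0100 walk d0:H4→d1:-→d2:-→d3:-→d4:H3 -> H3
  lookup 64.0.0.18: bits 0100 walk d0:H4→d1:-→d2:-→d3:-→d4:H3 -> H3
  add 168.164.130.0/28 -> H1 at depth 28
  lookup 168.164.130.1: bits 1010100010100100100000100000 walk d0:H4→d1:-→d2:-→d3:-→d4:-→d5:-→d6:-→d7:-→d8:-→d9:-→d10:-→d11:-→d12:-→d13:-→d14:-→d15:-→d16:-→d17:-→d18:-→d19:-→d20:-→d21:-→d22:-→d23:-→d24:-→d25:-→d26:-→d27:-→d28:H1 -> H1
  lookup 161.220.225.118: bits 1010 walk d0:H4→d1:-→d2:-→d3:-→d4:- -> H4
  add 148.0.0.0/8 -> H1 at depth 8
  - 0.0.0.0/0 clear@0
  add 78.235.0.0/16 -> H5 at depth 16
  add 148.176.0.0/12 -> H2 at depth 12
  add 148.178.0.0/16 -> H0 at depth 16
  add 148.178.102.186/32 -> H3 at depth 32
  add 78.235.56.240/28 -> H0 at depth 28
  add 78.224.0.0/12 -> H0 at depth 12
  - 148.0.0.0/8 clear@8
  lookup 148.178.102.186: bits 10010100101100100110011010111010 walk d0:-→d1:-→d2:-→d3:-→d4:-→d5:-→d6:-→d7:-→d8:-→d9:-→d10:-→d11:-→d12:H2→d13:-→d14:-→d15:-→d16:H0→d17:-→d18:-→d19:-→d20:-→d21:-→d22:-→d23:-→d24:-→d25:-→d26:-→d27:-→d28:-→d29:-→d30:-→d31:-→d32:H3 -> H3
  lookup 78.224.0.0: bits 010011101110 walk d0:-→d1:-→d2:-→d3:-→d4:H3→d5:-→d6:-→d7:-→d8:-→d9:-→d10:-→d11:-→d12:H0 -> H0
  lookup 78.235.56.242: bits 0100111011101011001110001111 walk d0:-→d1:-→d2:-→d3:-→d4:H3→d5:-→d6:-→d7:-→d8:-→d9:-→d10:-→d11:-→d12:H0→d13:-→d14:-→d15:-→d16:H5→d17:-→d18:-→d19:-→d20:-→d21:-→d22:-→d23:-→d24:-→d25:-→d26:-→d27:-→d28:H0 -> H0
  - 78.224.0.0/12 clear@12
  lookup 78.235.0.63: bits 010011101110101100 walk d0:-→d1:-→d2:-→d3:-→d4:H3→d5:-→d6:-→d7:-→d8:-→d9:-→d10:-→d11:-→d12:-→d13:-→d14:-→d15:-→d16:H5→d17:-→d18:- -> H5
  lookup 148.178.102.186: bits 10010100101100100110011010111010 walk d0:-→d1:-→d2:-→d3:-→d4:-→d5:-→d6:-→d7:-→d8:-→d9:-→d10:-→d11:-→d12:H2→d13:-→d14:-→d15:-→d16:H0→d17:-→d18:-→d19:-→d20:-→d21:-→d22:-→d23:-→d24:-→d25:-→d26:-→d27:-→d28:-→d29:-→d30:-→d31:-→d32:H3 -> H3

== LOOKUPS ==
["H4","H4","H4","H3","H4","H3","H3","H1","H4","H3","H0","H0","H5","H3"]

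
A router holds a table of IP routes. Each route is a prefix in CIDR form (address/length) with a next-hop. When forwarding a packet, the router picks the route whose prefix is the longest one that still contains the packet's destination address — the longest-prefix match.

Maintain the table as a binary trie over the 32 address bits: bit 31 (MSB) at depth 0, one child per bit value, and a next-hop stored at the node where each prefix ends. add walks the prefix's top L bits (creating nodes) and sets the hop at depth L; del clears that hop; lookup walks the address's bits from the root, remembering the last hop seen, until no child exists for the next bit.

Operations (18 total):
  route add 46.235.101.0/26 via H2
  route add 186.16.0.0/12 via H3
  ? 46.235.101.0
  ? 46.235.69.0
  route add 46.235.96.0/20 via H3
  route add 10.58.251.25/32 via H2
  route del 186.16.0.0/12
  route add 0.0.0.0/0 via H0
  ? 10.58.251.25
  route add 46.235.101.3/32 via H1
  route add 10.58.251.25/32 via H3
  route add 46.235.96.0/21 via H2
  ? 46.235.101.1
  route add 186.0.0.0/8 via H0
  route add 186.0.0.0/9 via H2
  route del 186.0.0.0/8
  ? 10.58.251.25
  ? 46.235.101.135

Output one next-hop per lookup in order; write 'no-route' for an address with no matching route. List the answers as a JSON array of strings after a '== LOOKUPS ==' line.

Trace:
  add 46.235.101.0/26 -> H2 at depth 26
  add 186.16.0.0/12 -> H3 at depth 12
  ? 46.235.101.0  path d0:-→d1:-→d2:-→d3:-→d4:-→d5:-→d6:-→d7:-→d8:-→d9:-→d10:-→d11:-→d12:-→d13:-→d14:-→d15:-→d16:-→d17:-→d18:-→d19:-→d20:-→d21:-→d22:-→d23:-→d24:-→d25:-→d26:H2  best=H2
  ? 46.235.69.0  path d0:-→d1:-→d2:-→d3:-→d4:-→d5:-→d6:-→d7:-→d8:-→d9:-→d10:-→d11:-→d12:-→d13:-→d14:-→d15:-→d16:-→d17:-→d18:-  best=no-route
  add 46.235.96.0/20 -> H3 at depth 20
  add 10.58.251.25/32 -> H2 at depth 32
  - 186.16.0.0/12 clear@12
  add 0.0.0.0/0 -> H0 at depth 0
  ? 10.58.251.25  path d0:H0→d1:-→d2:-→d3:-→d4:-→d5:-→d6:-→d7:-→d8:-→d9:-→d10:-→d11:-→d12:-→d13:-→d14:-→d15:-→d16:-→d17:-→d18:-→d19:-→d20:-→d21:-→d22:-→d23:-→d24:-→d25:-→d26:-→d27:-→d28:-→d29:-→d30:-→d31:-→d32:H2  best=H2
  add 46.235.101.3/32 -> H1 at depth 32
  add 10.58.251.25/32 -> H3 at depth 32
  add 46.235.96.0/21 -> H2 at depth 21
  ? 46.235.101.1  path d0:H0→d1:-→d2:-→d3:-→d4:-→d5:-→d6:-→d7:-→d8:-→d9:-→d10:-→d11:-→d12:-→d13:-→d14:-→d15:-→d16:-→d17:-→d18:-→d19:-→d20:H3→d21:H2→d22:-→d23:-→d24:-→d25:-→d26:H2→d27:-→d28:-→d29:-→d30:-  best=H2
  add 186.0.0.0/8 -> H0 at depth 8
  add 186.0.0.0/9 -> H2 at depth 9
  - 186.0.0.0/8 clear@8
  ? 10.58.251.25  path d0:H0→d1:-→d2:-→d3:-→d4:-→d5:-→d6:-→d7:-→d8:-→d9:-→d10:-→d11:-→d12:-→d13:-→d14:-→d15:-→d16:-→d17:-→d18:-→d19:-→d20:-→d21:-→d22:-→d23:-→d24:-→d25:-→d26:-→d27:-→d28:-→d29:-→d30:-→d31:-→d32:H3  best=H3
  ? 46.235.101.135  path d0:H0→d1:-→d2:-→d3:-→d4:-→d5:-→d6:-→d7:-→d8:-→d9:-→d10:-→d11:-→d12:-→d13:-→d14:-→d15:-→d16:-→d17:-→d18:-→d19:-→d20:H3→d21:H2→d22:-→d23:-→d24:-  best=H2

== LOOKUPS ==
["H2","no-route","H2","H2","H3","H2"]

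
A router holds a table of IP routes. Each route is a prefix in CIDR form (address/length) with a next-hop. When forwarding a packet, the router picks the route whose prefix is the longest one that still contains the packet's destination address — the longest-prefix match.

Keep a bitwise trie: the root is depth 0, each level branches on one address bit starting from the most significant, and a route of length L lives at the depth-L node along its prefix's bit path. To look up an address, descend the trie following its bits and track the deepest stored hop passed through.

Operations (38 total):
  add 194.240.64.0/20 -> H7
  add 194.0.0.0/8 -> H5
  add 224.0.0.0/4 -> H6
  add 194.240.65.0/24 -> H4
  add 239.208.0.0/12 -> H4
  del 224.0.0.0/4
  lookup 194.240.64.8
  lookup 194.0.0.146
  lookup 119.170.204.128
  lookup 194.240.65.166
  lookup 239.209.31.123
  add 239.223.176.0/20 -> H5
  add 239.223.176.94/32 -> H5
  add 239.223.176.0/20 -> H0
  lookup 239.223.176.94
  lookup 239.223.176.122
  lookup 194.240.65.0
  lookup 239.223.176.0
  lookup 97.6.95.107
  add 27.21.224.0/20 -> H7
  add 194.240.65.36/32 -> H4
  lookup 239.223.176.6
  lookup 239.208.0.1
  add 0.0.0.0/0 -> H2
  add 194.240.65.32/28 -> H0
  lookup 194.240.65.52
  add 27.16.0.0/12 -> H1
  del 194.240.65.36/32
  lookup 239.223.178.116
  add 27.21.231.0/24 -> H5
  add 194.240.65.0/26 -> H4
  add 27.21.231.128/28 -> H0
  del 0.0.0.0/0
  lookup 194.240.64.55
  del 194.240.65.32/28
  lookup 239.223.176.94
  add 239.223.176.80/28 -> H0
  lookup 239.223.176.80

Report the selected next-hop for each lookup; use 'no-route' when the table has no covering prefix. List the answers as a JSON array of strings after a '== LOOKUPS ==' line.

Apply in order:
  add 194.240.64.0/20 -> H7 at depth 20
  add 194.0.0.0/8 -> H5 at depth 8
  add 224.0.0.0/4 -> H6 at depth 4
  add 194.240.65.0/24 -> H4 at depth 24
  add 239.208.0.0/12 -> H4 at depth 12
  - 224.0.0.0/4 clear@4
  Q 194.240.64.8: descend 11000010111100000100000 ; hops seen [H5,H7] ; pick H7
  Q 194.0.0.146: descend 11000010 ; hops seen [H5] ; pick H5
  Q 119.170.204.128: descend ε ; hops seen [∅] ; pick no-route
  Q 194.240.65.166: descend 110000101111000001000001 ; hops seen [H5,H7,H4] ; pick H4
  Q 239.209.31.123: descend 111011111101 ; hops seen [H4] ; pick H4
  add 239.223.176.0/20 -> H5 at depth 20
  add 239.223.176.94/32 -> H5 at depth 32
  add 239.223.176.0/20 -> H0 at depth 20
  Q 239.223.176.94: descend 11101111110111111011000001011110 ; hops seen [H4,H0,H5] ; pick H5
  Q 239.223.176.122: descend 11101111110111111011000001 ; hops seen [H4,H0] ; pick H0
  Q 194.240.65.0: descend 110000101111000001000001 ; hops seen [H5,H7,H4] ; pick H4
  Q 239.223.176.0: descend 1110111111011111101100000 ; hops seen [H4,H0] ; pick H0
  Q 97.6.95.107: descend ε ; hops seen [∅] ; pick no-route
  add 27.21.224.0/20 -> H7 at depth 20
  add 194.240.65.36/32 -> H4 at depth 32
  Q 239.223.176.6: descend 1110111111011111101100000 ; hops seen [H4,H0] ; pick H0
  Q 239.208.0.1: descend 111011111101 ; hops seen [H4] ; pick H4
  add 0.0.0.0/0 -> H2 at depth 0
  add 194.240.65.32/28 -> H0 at depth 28
  Q 194.240.65.52: descend 110000101111000001000001001 ; hops seen [H2,H5,H7,H4] ; pick H4
  add 27.16.0.0/12 -> H1 at depth 12
  - 194.240.65.36/32 clear@32
  Q 239.223.178.116: descend 1110111111011111101100 ; hops seen [H2,H4,H0] ; pick H0
  add 27.21.231.0/24 -> H5 at depth 24
  add 194.240.65.0/26 -> H4 at depth 26
  add 27.21.231.128/28 -> H0 at depth 28
  - 0.0.0.0/0 clear@0
  Q 194.240.64.55: descend 11000010111100000100000 ; hops seen [H5,H7] ; pick H7
  - 194.240.65.32/28 clear@28
  Q 239.223.176.94: descend 11101111110111111011000001011110 ; hops seen [H4,H0,H5] ; pick H5
  add 239.223.176.80/28 -> H0 at depth 28
  Q 239.223.176.80: descend 1110111111011111101100000101 ; hops seen [H4,H0,H0] ; pick H0

== LOOKUPS ==
["H7","H5","no-route","H4","H4","H5","H0","H4","H0","no-route","H0","H4","H4","H0","H7","H5","H0"]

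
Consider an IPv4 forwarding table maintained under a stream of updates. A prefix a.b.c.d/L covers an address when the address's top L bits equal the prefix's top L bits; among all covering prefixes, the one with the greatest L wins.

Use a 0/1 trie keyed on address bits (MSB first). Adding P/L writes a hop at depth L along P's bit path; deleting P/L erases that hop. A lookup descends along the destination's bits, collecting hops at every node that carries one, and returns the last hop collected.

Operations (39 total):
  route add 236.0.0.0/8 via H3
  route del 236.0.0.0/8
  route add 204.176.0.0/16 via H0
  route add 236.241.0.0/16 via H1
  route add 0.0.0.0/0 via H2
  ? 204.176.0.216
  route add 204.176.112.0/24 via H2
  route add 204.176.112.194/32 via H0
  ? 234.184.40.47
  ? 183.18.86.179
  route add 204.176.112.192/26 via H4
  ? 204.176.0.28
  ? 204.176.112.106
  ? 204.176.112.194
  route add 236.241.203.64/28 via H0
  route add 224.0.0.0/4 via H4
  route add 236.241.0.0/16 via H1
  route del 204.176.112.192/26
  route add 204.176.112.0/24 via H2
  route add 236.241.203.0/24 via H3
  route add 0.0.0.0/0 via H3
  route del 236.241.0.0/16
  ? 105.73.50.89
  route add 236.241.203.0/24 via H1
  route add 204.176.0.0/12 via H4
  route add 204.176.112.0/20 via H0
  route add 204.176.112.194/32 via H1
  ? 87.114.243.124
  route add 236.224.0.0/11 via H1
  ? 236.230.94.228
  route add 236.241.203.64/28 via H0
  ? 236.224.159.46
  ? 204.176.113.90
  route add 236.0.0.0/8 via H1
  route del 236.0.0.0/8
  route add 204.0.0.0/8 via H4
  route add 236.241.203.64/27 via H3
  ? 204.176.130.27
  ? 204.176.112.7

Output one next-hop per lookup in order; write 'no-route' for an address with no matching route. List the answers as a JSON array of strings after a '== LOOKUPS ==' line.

Apply in order:
  add 236.0.0.0/8 -> H3 at depth 8
  del 236.0.0.0/8 (clear depth 8)
  add 204.176.0.0/16 -> H0 at depth 16
  add 236.241.0.0/16 -> H1 at depth 16
  add 0.0.0.0/0 -> H2 at depth 0
  Q 204.176.0.216: descend 1100110010110000 ; hops seen [H2,H0] ; pick H0
  add 204.176.112.0/24 -> H2 at depth 24
  add 204.176.112.194/32 -> H0 at depth 32
  Q 234.184.40.47: descend 11101 ; hops seen [H2] ; pick H2
  Q 183.18.86.179: descend 1 ; hops seen [H2] ; pick H2
  add 204.176.112.192/26 -> H4 at depth 26
  Q 204.176.0.28: descend 11001100101100000 ; hops seen [H2,H0] ; pick H0
  Q 204.176.112.106: descend 110011001011000001110000 ; hops seen [H2,H0,H2] ; pick H2
  Q 204.176.112.194: descend 11001100101100000111000011000010 ; hops seen [H2,H0,H2,H4,H0] ; pick H0
  add 236.241.203.64/28 -> H0 at depth 28
  add 224.0.0.0/4 -> H4 at depth 4
  add 236.241.0.0/16 -> H1 at depth 16
  del 204.176.112.192/26 (clear depth 26)
  add 204.176.112.0/24 -> H2 at depth 24
  add 236.241.203.0/24 -> H3 at depth 24
  add 0.0.0.0/0 -> H3 at depth 0
  del 236.241.0.0/16 (clear depth 16)
  Q 105.73.50.89: descend ε ; hops seen [H3] ; pick H3
  add 236.241.203.0/24 -> H1 at depth 24
  add 204.176.0.0/12 -> H4 at depth 12
  add 204.176.112.0/20 -> H0 at depth 20
  add 204.176.112.194/32 -> H1 at depth 32
  Q 87.114.243.124: descend ε ; hops seen [H3] ; pick H3
  add 236.224.0.0/11 -> H1 at depth 11
  Q 236.230.94.228: descend 11101100111 ; hops seen [H3,H4,H1] ; pick H1
  add 236.241.203.64/28 -> H0 at depth 28
  Q 236.224.159.46: descend 11101100111 ; hops seen [H3,H4,H1] ; pick H1
  Q 204.176.113.90: descend 11001100101100000111000 ; hops seen [H3,H4,H0,H0] ; pick H0
  add 236.0.0.0/8 -> H1 at depth 8
  del 236.0.0.0/8 (clear depth 8)
  add 204.0.0.0/8 -> H4 at depth 8
  add 236.241.203.64/27 -> H3 at depth 27
  Q 204.176.130.27: descend 1100110010110000 ; hops seen [H3,H4,H4,H0] ; pick H0
  Q 204.176.112.7: descend 110011001011000001110000 ; hops seen [H3,H4,H4,H0,H0,H2] ; pick H2

== LOOKUPS ==
["H0","H2","H2","H0","H2","H0","H3","H3","H1","H1","H0","H0","H2"]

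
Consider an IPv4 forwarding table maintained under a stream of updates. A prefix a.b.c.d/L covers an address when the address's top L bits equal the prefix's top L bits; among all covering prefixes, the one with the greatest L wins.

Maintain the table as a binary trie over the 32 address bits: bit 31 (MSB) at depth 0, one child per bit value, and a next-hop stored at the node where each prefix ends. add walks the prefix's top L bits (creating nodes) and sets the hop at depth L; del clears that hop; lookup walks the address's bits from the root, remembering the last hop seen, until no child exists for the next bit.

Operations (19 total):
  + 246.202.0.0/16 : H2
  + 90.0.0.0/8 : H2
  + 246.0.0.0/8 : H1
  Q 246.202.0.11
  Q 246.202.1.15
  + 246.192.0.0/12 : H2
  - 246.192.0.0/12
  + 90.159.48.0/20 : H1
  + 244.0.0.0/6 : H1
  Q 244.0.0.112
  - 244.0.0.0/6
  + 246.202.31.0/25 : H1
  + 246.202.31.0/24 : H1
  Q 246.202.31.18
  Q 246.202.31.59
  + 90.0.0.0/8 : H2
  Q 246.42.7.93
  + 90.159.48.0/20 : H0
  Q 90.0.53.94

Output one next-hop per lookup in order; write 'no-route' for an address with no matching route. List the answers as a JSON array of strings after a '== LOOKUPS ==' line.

Apply in order:
  add 246.202.0.0/16 -> H2 at depth 16
  add 90.0.0.0/8 -> H2 at depth 8
  add 246.0.0.0/8 -> H1 at depth 8
  ? 246.202.0.11  path d0:-→d1:-→d2:-→d3:-→d4:-→d5:-→d6:-→d7:-→d8:H1→d9:-→d10:-→d11:-→d12:-→d13:-→d14:-→d15:-→d16:H2  best=H2
  ? 246.202.1.15  path d0:-→d1:-→d2:-→d3:-→d4:-→d5:-→d6:-→d7:-→d8:H1→d9:-→d10:-→d11:-→d12:-→d13:-→d14:-→d15:-→d16:H2  best=H2
  add 246.192.0.0/12 -> H2 at depth 12
  del 246.192.0.0/12 (clear depth 12)
  add 90.159.48.0/20 -> H1 at depth 20
  add 244.0.0.0/6 -> H1 at depth 6
  ? 244.0.0.112  path d0:-→d1:-→d2:-→d3:-→d4:-→d5:-→d6:H1  best=H1
  del 244.0.0.0/6 (clear depth 6)
  add 246.202.31.0/25 -> H1 at depth 25
  add 246.202.31.0/24 -> H1 at depth 24
  ? 246.202.31.18  path d0:-→d1:-→d2:-→d3:-→d4:-→d5:-→d6:-→d7:-→d8:H1→d9:-→d10:-→d11:-→d12:-→d13:-→d14:-→d15:-→d16:H2→d17:-→d18:-→d19:-→d20:-→d21:-→d22:-→d23:-→d24:H1→d25:H1  best=H1
  ? 246.202.31.59  path d0:-→d1:-→d2:-→d3:-→d4:-→d5:-→d6:-→d7:-→d8:H1→d9:-→d10:-→d11:-→d12:-→d13:-→d14:-→d15:-→d16:H2→d17:-→d18:-→d19:-→d20:-→d21:-→d22:-→d23:-→d24:H1→d25:H1  best=H1
  add 90.0.0.0/8 -> H2 at depth 8
  ? 246.42.7.93  path d0:-→d1:-→d2:-→d3:-→d4:-→d5:-→d6:-→d7:-→d8:H1  best=H1
  add 90.159.48.0/20 -> H0 at depth 20
  ? 90.0.53.94  path d0:-→d1:-→d2:-→d3:-→d4:-→d5:-→d6:-→d7:-→d8:H2  best=H2

== LOOKUPS ==
["H2","H2","H1","H1","H1","H1","H2"]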